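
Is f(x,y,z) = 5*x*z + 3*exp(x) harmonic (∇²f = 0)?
No, ∇²f = 3*exp(x)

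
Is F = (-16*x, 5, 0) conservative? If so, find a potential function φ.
Yes, F is conservative. φ = -8*x**2 + 5*y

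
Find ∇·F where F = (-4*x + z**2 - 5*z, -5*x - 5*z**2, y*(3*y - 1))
-4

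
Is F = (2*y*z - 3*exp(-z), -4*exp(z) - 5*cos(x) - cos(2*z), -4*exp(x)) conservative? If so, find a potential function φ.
No, ∇×F = (4*exp(z) - 2*sin(2*z), 2*y + 4*exp(x) + 3*exp(-z), -2*z + 5*sin(x)) ≠ 0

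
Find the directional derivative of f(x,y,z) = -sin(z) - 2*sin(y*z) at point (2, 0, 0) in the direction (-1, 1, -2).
sqrt(6)/3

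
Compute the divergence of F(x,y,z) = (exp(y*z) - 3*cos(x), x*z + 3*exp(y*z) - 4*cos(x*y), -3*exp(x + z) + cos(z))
4*x*sin(x*y) + 3*z*exp(y*z) - 3*exp(x + z) + 3*sin(x) - sin(z)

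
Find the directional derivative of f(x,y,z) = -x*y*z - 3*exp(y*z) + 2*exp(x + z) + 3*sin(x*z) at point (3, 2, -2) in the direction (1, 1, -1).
sqrt(3)*(-15*exp(4)*cos(6) + 12 + 16*exp(4))*exp(-4)/3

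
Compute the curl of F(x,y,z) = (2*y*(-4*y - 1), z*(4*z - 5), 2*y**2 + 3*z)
(4*y - 8*z + 5, 0, 16*y + 2)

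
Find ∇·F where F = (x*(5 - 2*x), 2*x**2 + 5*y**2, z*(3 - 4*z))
-4*x + 10*y - 8*z + 8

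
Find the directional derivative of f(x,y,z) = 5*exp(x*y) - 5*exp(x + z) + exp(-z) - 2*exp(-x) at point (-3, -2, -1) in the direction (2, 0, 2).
sqrt(2)*(-5*exp(10) - exp(5)/2 - 5 + exp(7))*exp(-4)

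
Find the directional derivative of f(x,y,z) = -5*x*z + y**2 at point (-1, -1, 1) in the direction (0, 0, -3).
-5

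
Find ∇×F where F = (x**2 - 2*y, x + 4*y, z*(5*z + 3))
(0, 0, 3)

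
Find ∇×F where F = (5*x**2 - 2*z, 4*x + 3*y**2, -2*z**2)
(0, -2, 4)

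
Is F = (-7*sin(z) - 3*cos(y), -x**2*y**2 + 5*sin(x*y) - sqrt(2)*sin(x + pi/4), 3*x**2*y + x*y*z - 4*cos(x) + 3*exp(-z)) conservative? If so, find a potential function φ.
No, ∇×F = (x*(3*x + z), -6*x*y - y*z - 4*sin(x) - 7*cos(z), -2*x*y**2 + 5*y*cos(x*y) - 3*sin(y) - sqrt(2)*cos(x + pi/4)) ≠ 0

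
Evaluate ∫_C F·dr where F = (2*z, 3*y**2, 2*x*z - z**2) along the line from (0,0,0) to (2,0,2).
20/3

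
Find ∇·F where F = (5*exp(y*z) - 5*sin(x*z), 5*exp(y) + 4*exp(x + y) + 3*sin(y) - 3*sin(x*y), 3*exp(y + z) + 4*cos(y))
-3*x*cos(x*y) - 5*z*cos(x*z) + 5*exp(y) + 4*exp(x + y) + 3*exp(y + z) + 3*cos(y)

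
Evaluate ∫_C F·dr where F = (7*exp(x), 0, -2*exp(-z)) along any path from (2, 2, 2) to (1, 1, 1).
(7*(1 - E)*exp(3) - 2 + 2*E)*exp(-2)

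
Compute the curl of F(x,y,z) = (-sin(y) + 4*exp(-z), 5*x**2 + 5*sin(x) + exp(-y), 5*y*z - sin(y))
(5*z - cos(y), -4*exp(-z), 10*x + 5*cos(x) + cos(y))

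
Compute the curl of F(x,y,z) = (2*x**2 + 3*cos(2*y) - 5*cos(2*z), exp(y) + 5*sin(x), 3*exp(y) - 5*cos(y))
(3*exp(y) + 5*sin(y), 10*sin(2*z), 6*sin(2*y) + 5*cos(x))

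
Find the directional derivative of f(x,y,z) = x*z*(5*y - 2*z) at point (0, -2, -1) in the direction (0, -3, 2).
0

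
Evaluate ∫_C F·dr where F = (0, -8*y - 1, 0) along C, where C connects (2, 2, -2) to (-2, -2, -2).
4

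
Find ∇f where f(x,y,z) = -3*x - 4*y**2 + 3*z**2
(-3, -8*y, 6*z)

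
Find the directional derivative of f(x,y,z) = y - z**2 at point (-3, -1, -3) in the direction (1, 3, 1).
9*sqrt(11)/11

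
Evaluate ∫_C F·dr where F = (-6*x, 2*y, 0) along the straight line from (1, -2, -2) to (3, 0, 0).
-28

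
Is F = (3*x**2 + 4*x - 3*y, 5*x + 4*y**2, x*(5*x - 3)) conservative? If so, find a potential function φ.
No, ∇×F = (0, 3 - 10*x, 8) ≠ 0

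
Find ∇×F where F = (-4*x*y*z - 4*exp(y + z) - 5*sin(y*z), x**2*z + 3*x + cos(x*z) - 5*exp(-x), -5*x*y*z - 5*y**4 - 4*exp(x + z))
(-x**2 - 5*x*z + x*sin(x*z) - 20*y**3, -4*x*y + 5*y*z - 5*y*cos(y*z) + 4*exp(x + z) - 4*exp(y + z), 6*x*z - z*sin(x*z) + 5*z*cos(y*z) + 4*exp(y + z) + 3 + 5*exp(-x))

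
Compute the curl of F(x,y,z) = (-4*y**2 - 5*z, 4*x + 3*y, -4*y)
(-4, -5, 8*y + 4)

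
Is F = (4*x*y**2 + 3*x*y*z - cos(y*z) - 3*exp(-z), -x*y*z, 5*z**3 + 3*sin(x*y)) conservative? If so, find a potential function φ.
No, ∇×F = (x*(y + 3*cos(x*y)), (y*(3*x + sin(y*z) - 3*cos(x*y))*exp(z) + 3)*exp(-z), -8*x*y - 3*x*z - y*z - z*sin(y*z)) ≠ 0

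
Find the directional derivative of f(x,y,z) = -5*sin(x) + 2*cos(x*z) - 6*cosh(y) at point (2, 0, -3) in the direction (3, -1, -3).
-15*sqrt(19)*(2*sin(6) + cos(2))/19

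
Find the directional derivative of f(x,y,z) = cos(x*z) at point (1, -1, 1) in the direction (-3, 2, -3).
3*sqrt(22)*sin(1)/11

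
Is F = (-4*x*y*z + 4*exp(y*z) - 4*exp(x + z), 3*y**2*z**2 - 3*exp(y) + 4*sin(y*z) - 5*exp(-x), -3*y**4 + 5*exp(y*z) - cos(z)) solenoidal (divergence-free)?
No, ∇·F = 6*y*z**2 - 4*y*z + 5*y*exp(y*z) + 4*z*cos(y*z) - 3*exp(y) - 4*exp(x + z) + sin(z)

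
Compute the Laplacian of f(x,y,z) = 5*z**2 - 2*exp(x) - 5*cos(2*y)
-2*exp(x) + 20*cos(2*y) + 10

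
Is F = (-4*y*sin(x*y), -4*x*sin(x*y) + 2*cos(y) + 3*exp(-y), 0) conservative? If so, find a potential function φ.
Yes, F is conservative. φ = 2*sin(y) + 4*cos(x*y) - 3*exp(-y)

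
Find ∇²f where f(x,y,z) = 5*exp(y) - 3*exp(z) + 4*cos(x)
5*exp(y) - 3*exp(z) - 4*cos(x)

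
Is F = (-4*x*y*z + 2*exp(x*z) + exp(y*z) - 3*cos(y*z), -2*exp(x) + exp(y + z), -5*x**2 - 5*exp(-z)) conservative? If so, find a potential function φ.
No, ∇×F = (-exp(y + z), -4*x*y + 2*x*exp(x*z) + 10*x + y*exp(y*z) + 3*y*sin(y*z), 4*x*z - z*exp(y*z) - 3*z*sin(y*z) - 2*exp(x)) ≠ 0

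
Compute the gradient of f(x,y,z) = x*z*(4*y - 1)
(z*(4*y - 1), 4*x*z, x*(4*y - 1))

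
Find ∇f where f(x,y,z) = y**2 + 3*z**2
(0, 2*y, 6*z)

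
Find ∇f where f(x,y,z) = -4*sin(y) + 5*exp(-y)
(0, -4*cos(y) - 5*exp(-y), 0)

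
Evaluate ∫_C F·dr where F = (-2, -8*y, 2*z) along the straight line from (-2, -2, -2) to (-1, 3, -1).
-25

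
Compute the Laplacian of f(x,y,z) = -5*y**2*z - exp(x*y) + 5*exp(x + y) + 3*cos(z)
-x**2*exp(x*y) - y**2*exp(x*y) - 10*z + 10*exp(x + y) - 3*cos(z)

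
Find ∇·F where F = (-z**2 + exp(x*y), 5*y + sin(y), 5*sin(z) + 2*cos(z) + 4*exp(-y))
y*exp(x*y) - 2*sin(z) + cos(y) + 5*cos(z) + 5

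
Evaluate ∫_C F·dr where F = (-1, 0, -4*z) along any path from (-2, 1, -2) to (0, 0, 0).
6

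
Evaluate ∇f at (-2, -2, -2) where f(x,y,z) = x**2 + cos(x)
(-4 + sin(2), 0, 0)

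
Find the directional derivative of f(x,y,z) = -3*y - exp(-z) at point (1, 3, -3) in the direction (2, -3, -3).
3*sqrt(22)*(3 - exp(3))/22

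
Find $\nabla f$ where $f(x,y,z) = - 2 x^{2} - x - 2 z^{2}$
(-4*x - 1, 0, -4*z)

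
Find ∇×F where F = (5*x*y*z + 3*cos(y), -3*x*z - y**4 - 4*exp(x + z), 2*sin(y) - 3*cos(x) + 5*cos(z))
(3*x + 4*exp(x + z) + 2*cos(y), 5*x*y - 3*sin(x), -5*x*z - 3*z - 4*exp(x + z) + 3*sin(y))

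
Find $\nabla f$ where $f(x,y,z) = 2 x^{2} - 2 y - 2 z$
(4*x, -2, -2)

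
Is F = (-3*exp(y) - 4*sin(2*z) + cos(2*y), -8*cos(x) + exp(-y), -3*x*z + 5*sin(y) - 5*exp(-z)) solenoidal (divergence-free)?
No, ∇·F = -3*x + 5*exp(-z) - exp(-y)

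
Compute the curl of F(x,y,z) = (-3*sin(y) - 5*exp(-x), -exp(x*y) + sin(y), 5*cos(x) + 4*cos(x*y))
(-4*x*sin(x*y), 4*y*sin(x*y) + 5*sin(x), -y*exp(x*y) + 3*cos(y))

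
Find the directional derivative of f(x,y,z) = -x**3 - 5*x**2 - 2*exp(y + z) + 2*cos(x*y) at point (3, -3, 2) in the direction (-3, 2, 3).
sqrt(22)*(-10 + 30*E*sin(9) + 171*E)*exp(-1)/22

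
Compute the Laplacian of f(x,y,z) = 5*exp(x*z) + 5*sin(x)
5*x**2*exp(x*z) + 5*z**2*exp(x*z) - 5*sin(x)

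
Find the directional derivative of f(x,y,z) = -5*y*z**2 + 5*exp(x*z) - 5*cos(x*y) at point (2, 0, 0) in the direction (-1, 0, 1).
5*sqrt(2)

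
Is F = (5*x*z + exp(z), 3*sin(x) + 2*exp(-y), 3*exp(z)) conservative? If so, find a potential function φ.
No, ∇×F = (0, 5*x + exp(z), 3*cos(x)) ≠ 0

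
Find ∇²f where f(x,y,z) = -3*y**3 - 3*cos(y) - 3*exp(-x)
-18*y + 3*cos(y) - 3*exp(-x)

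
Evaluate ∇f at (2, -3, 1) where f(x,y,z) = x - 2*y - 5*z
(1, -2, -5)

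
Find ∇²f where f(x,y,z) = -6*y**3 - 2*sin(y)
-36*y + 2*sin(y)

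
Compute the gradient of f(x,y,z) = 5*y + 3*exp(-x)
(-3*exp(-x), 5, 0)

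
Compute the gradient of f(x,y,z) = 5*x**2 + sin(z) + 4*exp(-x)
(10*x - 4*exp(-x), 0, cos(z))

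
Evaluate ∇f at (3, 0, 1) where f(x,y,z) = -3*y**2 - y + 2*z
(0, -1, 2)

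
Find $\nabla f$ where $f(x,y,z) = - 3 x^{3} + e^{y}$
(-9*x**2, exp(y), 0)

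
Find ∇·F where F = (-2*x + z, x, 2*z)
0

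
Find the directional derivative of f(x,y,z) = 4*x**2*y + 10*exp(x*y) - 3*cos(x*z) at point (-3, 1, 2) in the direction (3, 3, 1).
3*sqrt(19)*(-20 - 3*exp(3)*sin(6) + 12*exp(3))*exp(-3)/19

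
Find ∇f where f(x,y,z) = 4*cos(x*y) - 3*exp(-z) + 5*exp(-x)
(-4*y*sin(x*y) - 5*exp(-x), -4*x*sin(x*y), 3*exp(-z))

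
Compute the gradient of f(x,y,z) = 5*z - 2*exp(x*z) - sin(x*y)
(-y*cos(x*y) - 2*z*exp(x*z), -x*cos(x*y), -2*x*exp(x*z) + 5)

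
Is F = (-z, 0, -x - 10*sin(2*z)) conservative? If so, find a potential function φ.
Yes, F is conservative. φ = -x*z + 5*cos(2*z)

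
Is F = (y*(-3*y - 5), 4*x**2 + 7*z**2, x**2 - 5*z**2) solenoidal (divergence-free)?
No, ∇·F = -10*z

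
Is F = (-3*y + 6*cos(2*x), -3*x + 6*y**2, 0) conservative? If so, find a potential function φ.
Yes, F is conservative. φ = -3*x*y + 2*y**3 + 3*sin(2*x)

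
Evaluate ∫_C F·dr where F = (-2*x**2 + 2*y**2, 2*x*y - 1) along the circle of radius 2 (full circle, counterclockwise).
0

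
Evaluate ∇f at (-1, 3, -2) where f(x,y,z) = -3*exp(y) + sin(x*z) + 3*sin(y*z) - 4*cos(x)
(-4*sin(1) - 2*cos(2), -3*exp(3) - 6*cos(6), -cos(2) + 9*cos(6))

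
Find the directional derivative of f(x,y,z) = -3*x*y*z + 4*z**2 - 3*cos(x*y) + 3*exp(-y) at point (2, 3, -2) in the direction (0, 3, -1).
sqrt(10)*(18*exp(3)*sin(6) - 9 + 70*exp(3))*exp(-3)/10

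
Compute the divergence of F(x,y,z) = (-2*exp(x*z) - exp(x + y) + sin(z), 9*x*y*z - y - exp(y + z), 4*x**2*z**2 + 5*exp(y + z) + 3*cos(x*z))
8*x**2*z + 9*x*z - 3*x*sin(x*z) - 2*z*exp(x*z) - exp(x + y) + 4*exp(y + z) - 1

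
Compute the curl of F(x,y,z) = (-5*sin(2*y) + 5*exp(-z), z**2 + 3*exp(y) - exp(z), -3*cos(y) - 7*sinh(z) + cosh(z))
(-2*z + exp(z) + 3*sin(y), -5*exp(-z), 10*cos(2*y))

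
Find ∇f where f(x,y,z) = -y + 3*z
(0, -1, 3)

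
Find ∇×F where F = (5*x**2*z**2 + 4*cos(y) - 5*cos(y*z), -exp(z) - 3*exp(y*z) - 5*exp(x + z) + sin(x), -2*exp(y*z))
(3*y*exp(y*z) - 2*z*exp(y*z) + exp(z) + 5*exp(x + z), 10*x**2*z + 5*y*sin(y*z), -5*z*sin(y*z) - 5*exp(x + z) + 4*sin(y) + cos(x))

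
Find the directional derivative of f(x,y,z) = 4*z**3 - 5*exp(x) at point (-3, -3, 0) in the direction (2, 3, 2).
-10*sqrt(17)*exp(-3)/17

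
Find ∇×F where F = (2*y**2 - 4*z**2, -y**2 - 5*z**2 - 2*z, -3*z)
(10*z + 2, -8*z, -4*y)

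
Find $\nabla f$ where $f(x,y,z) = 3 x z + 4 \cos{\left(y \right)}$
(3*z, -4*sin(y), 3*x)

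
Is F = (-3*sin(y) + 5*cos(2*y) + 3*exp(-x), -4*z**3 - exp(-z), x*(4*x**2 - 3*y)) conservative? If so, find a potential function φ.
No, ∇×F = (-3*x + 12*z**2 - exp(-z), -12*x**2 + 3*y, (20*sin(y) + 3)*cos(y)) ≠ 0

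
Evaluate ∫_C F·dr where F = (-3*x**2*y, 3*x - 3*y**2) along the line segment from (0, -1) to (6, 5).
-828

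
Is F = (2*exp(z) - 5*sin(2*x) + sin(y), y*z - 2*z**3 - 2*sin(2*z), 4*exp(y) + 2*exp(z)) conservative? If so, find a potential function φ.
No, ∇×F = (-y + 6*z**2 + 4*exp(y) + 4*cos(2*z), 2*exp(z), -cos(y)) ≠ 0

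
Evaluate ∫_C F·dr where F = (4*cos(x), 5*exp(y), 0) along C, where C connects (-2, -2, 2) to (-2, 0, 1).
5 - 5*exp(-2)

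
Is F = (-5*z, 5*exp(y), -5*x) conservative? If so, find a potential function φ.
Yes, F is conservative. φ = -5*x*z + 5*exp(y)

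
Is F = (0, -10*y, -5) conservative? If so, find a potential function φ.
Yes, F is conservative. φ = -5*y**2 - 5*z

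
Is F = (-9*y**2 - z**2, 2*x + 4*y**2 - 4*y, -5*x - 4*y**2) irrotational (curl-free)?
No, ∇×F = (-8*y, 5 - 2*z, 18*y + 2)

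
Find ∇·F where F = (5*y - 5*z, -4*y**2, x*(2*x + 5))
-8*y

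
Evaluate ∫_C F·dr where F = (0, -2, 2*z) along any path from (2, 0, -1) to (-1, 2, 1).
-4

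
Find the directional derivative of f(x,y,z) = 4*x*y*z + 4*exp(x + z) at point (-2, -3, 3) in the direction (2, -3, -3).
2*sqrt(22)*(-18 - E)/11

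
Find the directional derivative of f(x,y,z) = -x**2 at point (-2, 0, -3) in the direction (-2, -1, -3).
-4*sqrt(14)/7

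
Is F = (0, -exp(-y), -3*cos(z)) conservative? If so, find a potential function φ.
Yes, F is conservative. φ = -3*sin(z) + exp(-y)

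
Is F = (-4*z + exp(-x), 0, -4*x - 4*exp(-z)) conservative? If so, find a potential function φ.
Yes, F is conservative. φ = -4*x*z + 4*exp(-z) - exp(-x)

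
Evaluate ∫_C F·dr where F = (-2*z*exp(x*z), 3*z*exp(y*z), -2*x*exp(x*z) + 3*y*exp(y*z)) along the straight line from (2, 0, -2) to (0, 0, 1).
-2 + 2*exp(-4)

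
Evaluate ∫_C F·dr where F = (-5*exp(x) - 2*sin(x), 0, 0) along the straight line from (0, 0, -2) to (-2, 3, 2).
2*cos(2) - 5*exp(-2) + 3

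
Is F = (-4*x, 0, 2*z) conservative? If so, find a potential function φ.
Yes, F is conservative. φ = -2*x**2 + z**2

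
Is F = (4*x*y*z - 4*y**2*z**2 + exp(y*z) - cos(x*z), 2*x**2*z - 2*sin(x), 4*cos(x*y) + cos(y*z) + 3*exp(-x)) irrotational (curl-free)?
No, ∇×F = (-2*x**2 - 4*x*sin(x*y) - z*sin(y*z), 4*x*y + x*sin(x*z) - 8*y**2*z + y*exp(y*z) + 4*y*sin(x*y) + 3*exp(-x), 8*y*z**2 - z*exp(y*z) - 2*cos(x))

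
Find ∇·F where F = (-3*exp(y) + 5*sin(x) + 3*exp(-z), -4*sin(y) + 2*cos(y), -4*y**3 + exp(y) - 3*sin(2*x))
-2*sin(y) + 5*cos(x) - 4*cos(y)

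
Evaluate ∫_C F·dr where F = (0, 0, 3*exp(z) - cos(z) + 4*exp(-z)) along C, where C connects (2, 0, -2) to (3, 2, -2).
0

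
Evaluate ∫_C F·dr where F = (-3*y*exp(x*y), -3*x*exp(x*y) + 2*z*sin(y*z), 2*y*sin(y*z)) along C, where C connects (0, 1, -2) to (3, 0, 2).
-2 + 2*cos(2)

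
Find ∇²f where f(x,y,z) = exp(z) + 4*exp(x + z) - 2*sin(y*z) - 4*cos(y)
2*y**2*sin(y*z) + 2*z**2*sin(y*z) + exp(z) + 8*exp(x + z) + 4*cos(y)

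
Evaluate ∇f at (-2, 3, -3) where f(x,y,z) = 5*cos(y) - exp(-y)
(0, -5*sin(3) + exp(-3), 0)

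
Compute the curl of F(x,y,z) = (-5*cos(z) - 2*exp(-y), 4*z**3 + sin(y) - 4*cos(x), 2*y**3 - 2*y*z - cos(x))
(6*y**2 - 12*z**2 - 2*z, -sin(x) + 5*sin(z), 4*sin(x) - 2*exp(-y))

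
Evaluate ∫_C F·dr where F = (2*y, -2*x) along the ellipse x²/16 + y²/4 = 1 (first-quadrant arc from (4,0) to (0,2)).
-8*pi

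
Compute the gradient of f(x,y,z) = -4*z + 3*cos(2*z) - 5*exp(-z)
(0, 0, -6*sin(2*z) - 4 + 5*exp(-z))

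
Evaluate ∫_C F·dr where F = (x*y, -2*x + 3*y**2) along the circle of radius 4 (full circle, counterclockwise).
-32*pi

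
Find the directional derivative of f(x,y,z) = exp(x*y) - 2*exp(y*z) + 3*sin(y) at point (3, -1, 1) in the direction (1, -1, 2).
sqrt(6)*(-exp(3)*cos(1)/2 - 2/3 + exp(2))*exp(-3)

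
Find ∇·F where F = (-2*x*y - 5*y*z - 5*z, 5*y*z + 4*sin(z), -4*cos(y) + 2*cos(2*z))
-2*y + 5*z - 4*sin(2*z)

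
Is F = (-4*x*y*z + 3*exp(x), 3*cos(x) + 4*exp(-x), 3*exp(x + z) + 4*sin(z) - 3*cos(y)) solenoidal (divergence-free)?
No, ∇·F = -4*y*z + 3*exp(x) + 3*exp(x + z) + 4*cos(z)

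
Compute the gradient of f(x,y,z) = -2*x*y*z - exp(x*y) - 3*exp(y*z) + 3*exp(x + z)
(-2*y*z - y*exp(x*y) + 3*exp(x + z), -2*x*z - x*exp(x*y) - 3*z*exp(y*z), -2*x*y - 3*y*exp(y*z) + 3*exp(x + z))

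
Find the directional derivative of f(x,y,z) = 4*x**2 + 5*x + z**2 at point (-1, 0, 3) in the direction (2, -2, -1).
-4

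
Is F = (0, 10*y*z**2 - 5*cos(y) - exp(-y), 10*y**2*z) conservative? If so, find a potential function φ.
Yes, F is conservative. φ = 5*y**2*z**2 - 5*sin(y) + exp(-y)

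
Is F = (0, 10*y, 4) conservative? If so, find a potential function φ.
Yes, F is conservative. φ = 5*y**2 + 4*z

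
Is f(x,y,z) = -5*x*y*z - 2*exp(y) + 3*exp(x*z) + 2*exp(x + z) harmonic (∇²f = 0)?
No, ∇²f = 3*x**2*exp(x*z) + 3*z**2*exp(x*z) - 2*exp(y) + 4*exp(x + z)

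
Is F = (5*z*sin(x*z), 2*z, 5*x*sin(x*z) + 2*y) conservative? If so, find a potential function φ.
Yes, F is conservative. φ = 2*y*z - 5*cos(x*z)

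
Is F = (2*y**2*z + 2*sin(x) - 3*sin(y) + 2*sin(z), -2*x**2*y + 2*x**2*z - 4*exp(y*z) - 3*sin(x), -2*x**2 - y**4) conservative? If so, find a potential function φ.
No, ∇×F = (-2*x**2 - 4*y**3 + 4*y*exp(y*z), 4*x + 2*y**2 + 2*cos(z), -4*x*y + 4*x*z - 4*y*z - 3*cos(x) + 3*cos(y)) ≠ 0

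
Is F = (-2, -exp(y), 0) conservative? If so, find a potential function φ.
Yes, F is conservative. φ = -2*x - exp(y)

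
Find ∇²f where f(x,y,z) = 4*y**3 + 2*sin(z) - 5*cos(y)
24*y - 2*sin(z) + 5*cos(y)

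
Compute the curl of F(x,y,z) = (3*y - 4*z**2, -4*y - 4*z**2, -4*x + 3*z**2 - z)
(8*z, 4 - 8*z, -3)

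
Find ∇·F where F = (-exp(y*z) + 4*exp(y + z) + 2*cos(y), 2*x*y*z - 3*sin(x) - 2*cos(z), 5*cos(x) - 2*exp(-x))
2*x*z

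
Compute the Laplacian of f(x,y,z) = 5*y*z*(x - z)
-10*y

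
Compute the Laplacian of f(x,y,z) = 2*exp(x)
2*exp(x)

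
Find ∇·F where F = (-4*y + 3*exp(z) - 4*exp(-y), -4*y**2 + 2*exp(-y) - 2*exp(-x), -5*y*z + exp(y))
-13*y - 2*exp(-y)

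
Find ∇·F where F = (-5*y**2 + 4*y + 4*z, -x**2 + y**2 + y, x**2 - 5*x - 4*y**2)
2*y + 1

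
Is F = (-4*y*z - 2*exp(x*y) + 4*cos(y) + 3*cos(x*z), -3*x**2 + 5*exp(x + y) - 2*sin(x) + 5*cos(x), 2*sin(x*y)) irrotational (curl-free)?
No, ∇×F = (2*x*cos(x*y), -3*x*sin(x*z) - 2*y*cos(x*y) - 4*y, 2*x*exp(x*y) - 6*x + 4*z + 5*exp(x + y) - 5*sin(x) + 4*sin(y) - 2*cos(x))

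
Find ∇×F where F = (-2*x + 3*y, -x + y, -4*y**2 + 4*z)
(-8*y, 0, -4)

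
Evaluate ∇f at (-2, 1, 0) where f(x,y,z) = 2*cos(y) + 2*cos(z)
(0, -2*sin(1), 0)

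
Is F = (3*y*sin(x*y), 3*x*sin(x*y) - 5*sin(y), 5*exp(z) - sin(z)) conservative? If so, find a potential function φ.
Yes, F is conservative. φ = 5*exp(z) + 5*cos(y) + cos(z) - 3*cos(x*y)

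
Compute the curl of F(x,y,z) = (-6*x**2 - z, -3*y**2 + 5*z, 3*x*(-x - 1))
(-5, 6*x + 2, 0)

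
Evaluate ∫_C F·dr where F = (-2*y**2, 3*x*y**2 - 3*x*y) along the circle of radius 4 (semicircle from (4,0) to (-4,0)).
128/3 + 96*pi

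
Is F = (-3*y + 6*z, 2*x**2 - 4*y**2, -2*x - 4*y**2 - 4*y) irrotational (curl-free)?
No, ∇×F = (-8*y - 4, 8, 4*x + 3)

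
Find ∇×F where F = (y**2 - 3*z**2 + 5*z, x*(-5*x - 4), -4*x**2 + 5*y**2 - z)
(10*y, 8*x - 6*z + 5, -10*x - 2*y - 4)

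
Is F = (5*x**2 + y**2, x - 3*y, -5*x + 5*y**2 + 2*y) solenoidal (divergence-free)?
No, ∇·F = 10*x - 3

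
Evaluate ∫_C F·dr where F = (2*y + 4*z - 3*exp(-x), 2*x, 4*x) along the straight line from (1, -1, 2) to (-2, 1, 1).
-18 - 3*exp(-1) + 3*exp(2)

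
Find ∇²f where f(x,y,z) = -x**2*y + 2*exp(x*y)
2*x**2*exp(x*y) + 2*y*(y*exp(x*y) - 1)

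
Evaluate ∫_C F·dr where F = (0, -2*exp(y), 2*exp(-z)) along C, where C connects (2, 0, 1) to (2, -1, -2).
2 - 2*exp(2)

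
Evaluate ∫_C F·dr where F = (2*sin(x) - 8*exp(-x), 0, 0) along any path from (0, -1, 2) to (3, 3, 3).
-6 + 8*exp(-3) - 2*cos(3)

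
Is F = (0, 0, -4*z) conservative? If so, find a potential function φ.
Yes, F is conservative. φ = -2*z**2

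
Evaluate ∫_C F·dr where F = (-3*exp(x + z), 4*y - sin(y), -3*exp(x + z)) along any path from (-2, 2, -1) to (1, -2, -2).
3*(1 - exp(2))*exp(-3)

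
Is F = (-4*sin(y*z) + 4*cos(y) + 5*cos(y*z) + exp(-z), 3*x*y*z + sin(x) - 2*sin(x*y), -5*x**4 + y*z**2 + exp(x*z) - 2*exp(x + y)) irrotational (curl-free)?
No, ∇×F = (-3*x*y + z**2 - 2*exp(x + y), 20*x**3 - 5*y*sin(y*z) - 4*y*cos(y*z) - z*exp(x*z) + 2*exp(x + y) - exp(-z), 3*y*z - 2*y*cos(x*y) + 5*z*sin(y*z) + 4*z*cos(y*z) + 4*sin(y) + cos(x))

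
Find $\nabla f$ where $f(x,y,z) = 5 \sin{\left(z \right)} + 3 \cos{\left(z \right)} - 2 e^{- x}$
(2*exp(-x), 0, -3*sin(z) + 5*cos(z))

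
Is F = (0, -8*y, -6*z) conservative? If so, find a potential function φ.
Yes, F is conservative. φ = -4*y**2 - 3*z**2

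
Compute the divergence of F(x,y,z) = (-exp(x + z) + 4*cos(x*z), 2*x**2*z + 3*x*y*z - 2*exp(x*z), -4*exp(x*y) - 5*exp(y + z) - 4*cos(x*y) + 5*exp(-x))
3*x*z - 4*z*sin(x*z) - exp(x + z) - 5*exp(y + z)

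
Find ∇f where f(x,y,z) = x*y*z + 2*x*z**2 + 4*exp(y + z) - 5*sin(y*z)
(z*(y + 2*z), x*z - 5*z*cos(y*z) + 4*exp(y + z), x*y + 4*x*z - 5*y*cos(y*z) + 4*exp(y + z))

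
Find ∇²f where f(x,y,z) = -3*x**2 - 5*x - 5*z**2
-16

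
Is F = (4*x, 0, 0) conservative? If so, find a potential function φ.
Yes, F is conservative. φ = 2*x**2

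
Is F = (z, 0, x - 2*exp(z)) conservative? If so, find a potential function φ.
Yes, F is conservative. φ = x*z - 2*exp(z)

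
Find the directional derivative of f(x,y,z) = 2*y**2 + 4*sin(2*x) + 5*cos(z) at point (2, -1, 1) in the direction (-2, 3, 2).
-2*sqrt(17)*(8*cos(4) + 5*sin(1) + 6)/17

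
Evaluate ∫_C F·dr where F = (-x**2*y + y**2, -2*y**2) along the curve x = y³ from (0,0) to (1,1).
-11/30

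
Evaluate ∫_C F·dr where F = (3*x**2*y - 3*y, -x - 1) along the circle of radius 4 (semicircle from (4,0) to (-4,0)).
-80*pi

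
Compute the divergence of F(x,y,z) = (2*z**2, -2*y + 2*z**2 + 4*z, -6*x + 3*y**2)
-2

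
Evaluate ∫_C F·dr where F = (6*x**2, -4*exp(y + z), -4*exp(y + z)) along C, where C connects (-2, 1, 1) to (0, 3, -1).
16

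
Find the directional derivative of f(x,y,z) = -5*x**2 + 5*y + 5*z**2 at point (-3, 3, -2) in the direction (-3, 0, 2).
-10*sqrt(13)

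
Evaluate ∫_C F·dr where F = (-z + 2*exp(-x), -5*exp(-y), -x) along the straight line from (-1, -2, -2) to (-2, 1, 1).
-7*exp(2) + 5*exp(-1) + 4 + 2*E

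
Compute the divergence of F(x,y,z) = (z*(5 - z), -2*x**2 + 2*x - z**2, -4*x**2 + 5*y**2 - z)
-1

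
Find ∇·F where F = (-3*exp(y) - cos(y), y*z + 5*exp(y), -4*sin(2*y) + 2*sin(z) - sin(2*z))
z + 5*exp(y) + 2*cos(z) - 2*cos(2*z)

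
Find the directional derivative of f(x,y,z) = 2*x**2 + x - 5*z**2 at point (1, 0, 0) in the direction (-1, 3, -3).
-5*sqrt(19)/19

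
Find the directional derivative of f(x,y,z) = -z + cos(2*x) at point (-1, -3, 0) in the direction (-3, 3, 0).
-sqrt(2)*sin(2)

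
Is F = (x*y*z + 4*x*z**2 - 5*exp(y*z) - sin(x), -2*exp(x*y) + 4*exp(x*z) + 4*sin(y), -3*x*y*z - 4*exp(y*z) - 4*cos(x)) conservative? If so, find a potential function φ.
No, ∇×F = (-3*x*z - 4*x*exp(x*z) - 4*z*exp(y*z), x*y + 8*x*z + 3*y*z - 5*y*exp(y*z) - 4*sin(x), -x*z - 2*y*exp(x*y) + 4*z*exp(x*z) + 5*z*exp(y*z)) ≠ 0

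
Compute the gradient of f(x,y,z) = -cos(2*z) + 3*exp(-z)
(0, 0, 2*sin(2*z) - 3*exp(-z))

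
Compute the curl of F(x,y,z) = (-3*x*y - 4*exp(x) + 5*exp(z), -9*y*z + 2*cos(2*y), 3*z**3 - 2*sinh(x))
(9*y, 5*exp(z) + 2*cosh(x), 3*x)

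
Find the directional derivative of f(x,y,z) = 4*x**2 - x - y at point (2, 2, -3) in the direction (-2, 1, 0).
-31*sqrt(5)/5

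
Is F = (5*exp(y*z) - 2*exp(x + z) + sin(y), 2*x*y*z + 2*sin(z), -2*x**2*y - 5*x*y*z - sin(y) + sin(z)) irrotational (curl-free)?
No, ∇×F = (-2*x**2 - 2*x*y - 5*x*z - cos(y) - 2*cos(z), 4*x*y + 5*y*z + 5*y*exp(y*z) - 2*exp(x + z), 2*y*z - 5*z*exp(y*z) - cos(y))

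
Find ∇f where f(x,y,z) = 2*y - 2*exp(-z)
(0, 2, 2*exp(-z))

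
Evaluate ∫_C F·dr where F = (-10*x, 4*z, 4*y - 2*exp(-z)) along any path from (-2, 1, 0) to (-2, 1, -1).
-6 + 2*E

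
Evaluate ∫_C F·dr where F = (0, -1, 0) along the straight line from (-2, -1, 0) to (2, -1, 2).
0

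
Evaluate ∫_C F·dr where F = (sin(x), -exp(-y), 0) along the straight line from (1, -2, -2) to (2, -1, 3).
-exp(2) - cos(2) + cos(1) + E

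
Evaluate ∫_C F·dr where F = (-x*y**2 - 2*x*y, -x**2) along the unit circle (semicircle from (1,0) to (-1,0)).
0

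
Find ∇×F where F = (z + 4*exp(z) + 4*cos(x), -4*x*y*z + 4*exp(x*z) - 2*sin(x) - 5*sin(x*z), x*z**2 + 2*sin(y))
(4*x*y - 4*x*exp(x*z) + 5*x*cos(x*z) + 2*cos(y), -z**2 + 4*exp(z) + 1, -4*y*z + 4*z*exp(x*z) - 5*z*cos(x*z) - 2*cos(x))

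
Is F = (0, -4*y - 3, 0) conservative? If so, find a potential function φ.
Yes, F is conservative. φ = y*(-2*y - 3)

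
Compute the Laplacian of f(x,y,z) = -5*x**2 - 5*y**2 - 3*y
-20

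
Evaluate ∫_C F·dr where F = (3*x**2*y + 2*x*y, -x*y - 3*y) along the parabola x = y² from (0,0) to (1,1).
-13/140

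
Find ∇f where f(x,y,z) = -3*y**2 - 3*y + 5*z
(0, -6*y - 3, 5)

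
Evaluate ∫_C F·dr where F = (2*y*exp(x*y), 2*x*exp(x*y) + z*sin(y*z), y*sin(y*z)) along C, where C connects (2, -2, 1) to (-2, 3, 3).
cos(2) - 2*exp(-4) + 2*exp(-6) - cos(9)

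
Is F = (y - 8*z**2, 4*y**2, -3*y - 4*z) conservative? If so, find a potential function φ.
No, ∇×F = (-3, -16*z, -1) ≠ 0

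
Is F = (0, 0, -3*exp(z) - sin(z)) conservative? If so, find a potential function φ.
Yes, F is conservative. φ = -3*exp(z) + cos(z)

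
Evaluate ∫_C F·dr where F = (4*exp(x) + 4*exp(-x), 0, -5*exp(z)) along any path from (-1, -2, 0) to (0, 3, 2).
-5*exp(2) - 4*exp(-1) + 5 + 4*E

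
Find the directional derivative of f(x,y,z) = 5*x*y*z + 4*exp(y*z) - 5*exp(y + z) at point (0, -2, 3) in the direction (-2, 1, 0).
sqrt(5)*(-exp(7) + 12/5 + 12*exp(6))*exp(-6)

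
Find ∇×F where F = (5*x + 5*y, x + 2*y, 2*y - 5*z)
(2, 0, -4)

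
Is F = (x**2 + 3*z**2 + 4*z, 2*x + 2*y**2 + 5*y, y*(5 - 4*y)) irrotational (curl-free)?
No, ∇×F = (5 - 8*y, 6*z + 4, 2)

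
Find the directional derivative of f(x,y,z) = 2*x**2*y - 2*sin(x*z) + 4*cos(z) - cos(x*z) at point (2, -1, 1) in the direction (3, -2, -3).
sqrt(22)*(-40 - 3*sin(2) + 6*cos(2) + 12*sin(1))/22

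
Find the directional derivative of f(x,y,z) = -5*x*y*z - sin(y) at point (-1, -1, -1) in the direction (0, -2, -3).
sqrt(13)*(2*cos(1) + 25)/13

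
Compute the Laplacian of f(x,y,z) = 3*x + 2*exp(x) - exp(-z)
2*exp(x) - exp(-z)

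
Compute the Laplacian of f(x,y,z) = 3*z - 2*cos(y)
2*cos(y)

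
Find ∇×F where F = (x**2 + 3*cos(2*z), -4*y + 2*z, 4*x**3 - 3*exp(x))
(-2, -12*x**2 + 3*exp(x) - 6*sin(2*z), 0)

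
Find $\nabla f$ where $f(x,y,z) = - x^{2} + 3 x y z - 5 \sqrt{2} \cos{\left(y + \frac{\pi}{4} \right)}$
(-2*x + 3*y*z, 3*x*z + 5*sqrt(2)*sin(y + pi/4), 3*x*y)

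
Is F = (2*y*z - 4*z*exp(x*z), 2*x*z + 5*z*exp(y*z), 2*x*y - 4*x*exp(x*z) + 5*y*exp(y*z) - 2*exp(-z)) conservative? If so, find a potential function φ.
Yes, F is conservative. φ = 2*x*y*z - 4*exp(x*z) + 5*exp(y*z) + 2*exp(-z)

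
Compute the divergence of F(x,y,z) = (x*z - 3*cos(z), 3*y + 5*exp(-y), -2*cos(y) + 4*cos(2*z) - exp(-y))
z - 8*sin(2*z) + 3 - 5*exp(-y)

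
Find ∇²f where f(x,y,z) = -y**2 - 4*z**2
-10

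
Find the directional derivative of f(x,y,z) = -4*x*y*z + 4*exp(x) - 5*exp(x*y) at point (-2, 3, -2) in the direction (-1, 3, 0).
sqrt(10)*(-72*exp(6) - 4*exp(4) + 45)*exp(-6)/10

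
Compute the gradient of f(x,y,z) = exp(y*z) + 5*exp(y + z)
(0, z*exp(y*z) + 5*exp(y + z), y*exp(y*z) + 5*exp(y + z))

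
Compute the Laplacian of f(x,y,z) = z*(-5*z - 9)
-10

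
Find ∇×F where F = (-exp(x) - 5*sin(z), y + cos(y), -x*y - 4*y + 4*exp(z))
(-x - 4, y - 5*cos(z), 0)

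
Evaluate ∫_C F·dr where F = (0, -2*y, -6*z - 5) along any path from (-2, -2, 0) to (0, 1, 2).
-19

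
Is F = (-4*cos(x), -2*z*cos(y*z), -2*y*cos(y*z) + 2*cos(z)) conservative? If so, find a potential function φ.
Yes, F is conservative. φ = -4*sin(x) + 2*sin(z) - 2*sin(y*z)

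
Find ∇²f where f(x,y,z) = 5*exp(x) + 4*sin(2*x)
5*exp(x) - 16*sin(2*x)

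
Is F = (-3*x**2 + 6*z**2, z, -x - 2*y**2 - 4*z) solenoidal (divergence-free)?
No, ∇·F = -6*x - 4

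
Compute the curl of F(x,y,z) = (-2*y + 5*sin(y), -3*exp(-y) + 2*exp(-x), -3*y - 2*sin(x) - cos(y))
(sin(y) - 3, 2*cos(x), -5*cos(y) + 2 - 2*exp(-x))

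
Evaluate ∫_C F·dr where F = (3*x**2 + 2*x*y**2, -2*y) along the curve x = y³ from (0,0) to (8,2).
700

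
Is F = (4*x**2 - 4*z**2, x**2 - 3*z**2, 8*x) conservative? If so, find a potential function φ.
No, ∇×F = (6*z, -8*z - 8, 2*x) ≠ 0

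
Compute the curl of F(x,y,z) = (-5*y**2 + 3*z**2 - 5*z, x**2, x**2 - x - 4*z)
(0, -2*x + 6*z - 4, 2*x + 10*y)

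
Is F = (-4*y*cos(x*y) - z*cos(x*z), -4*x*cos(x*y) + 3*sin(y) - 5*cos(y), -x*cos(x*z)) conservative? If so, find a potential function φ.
Yes, F is conservative. φ = -5*sin(y) - 4*sin(x*y) - sin(x*z) - 3*cos(y)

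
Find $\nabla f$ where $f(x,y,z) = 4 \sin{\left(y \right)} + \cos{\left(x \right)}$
(-sin(x), 4*cos(y), 0)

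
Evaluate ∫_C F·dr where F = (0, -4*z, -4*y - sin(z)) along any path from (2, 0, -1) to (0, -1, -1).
-4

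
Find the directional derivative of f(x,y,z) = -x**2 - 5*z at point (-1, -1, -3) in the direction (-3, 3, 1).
-11*sqrt(19)/19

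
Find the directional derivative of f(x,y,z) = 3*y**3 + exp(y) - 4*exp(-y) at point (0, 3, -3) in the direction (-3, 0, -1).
0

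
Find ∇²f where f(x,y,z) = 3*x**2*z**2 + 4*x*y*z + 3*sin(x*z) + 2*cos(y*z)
-3*x**2*sin(x*z) + 6*x**2 - 2*y**2*cos(y*z) - 3*z**2*(sin(x*z) - 2) - 2*z**2*cos(y*z)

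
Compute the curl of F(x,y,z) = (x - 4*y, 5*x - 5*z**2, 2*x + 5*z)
(10*z, -2, 9)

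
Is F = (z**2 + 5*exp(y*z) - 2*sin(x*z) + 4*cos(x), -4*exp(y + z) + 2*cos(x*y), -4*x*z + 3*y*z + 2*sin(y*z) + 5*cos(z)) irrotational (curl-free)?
No, ∇×F = (2*z*cos(y*z) + 3*z + 4*exp(y + z), -2*x*cos(x*z) + 5*y*exp(y*z) + 6*z, -2*y*sin(x*y) - 5*z*exp(y*z))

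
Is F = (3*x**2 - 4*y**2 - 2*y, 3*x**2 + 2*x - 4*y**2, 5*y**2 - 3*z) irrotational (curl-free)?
No, ∇×F = (10*y, 0, 6*x + 8*y + 4)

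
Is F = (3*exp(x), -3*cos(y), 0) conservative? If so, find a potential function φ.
Yes, F is conservative. φ = 3*exp(x) - 3*sin(y)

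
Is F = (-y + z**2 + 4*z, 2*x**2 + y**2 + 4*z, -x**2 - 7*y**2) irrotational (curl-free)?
No, ∇×F = (-14*y - 4, 2*x + 2*z + 4, 4*x + 1)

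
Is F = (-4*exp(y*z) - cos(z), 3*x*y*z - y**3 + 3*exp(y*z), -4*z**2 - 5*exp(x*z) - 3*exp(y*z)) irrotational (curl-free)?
No, ∇×F = (-3*x*y - 3*y*exp(y*z) - 3*z*exp(y*z), -4*y*exp(y*z) + 5*z*exp(x*z) + sin(z), z*(3*y + 4*exp(y*z)))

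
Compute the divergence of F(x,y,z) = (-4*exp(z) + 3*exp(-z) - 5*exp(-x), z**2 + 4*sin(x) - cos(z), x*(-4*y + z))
x + 5*exp(-x)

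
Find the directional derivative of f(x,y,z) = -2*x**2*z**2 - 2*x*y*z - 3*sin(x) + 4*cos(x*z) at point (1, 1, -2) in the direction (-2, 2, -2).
sqrt(3)*(3*cos(1) + 4*sin(2) + 10)/3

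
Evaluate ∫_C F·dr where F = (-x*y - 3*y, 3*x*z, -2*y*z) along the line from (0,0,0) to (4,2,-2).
-44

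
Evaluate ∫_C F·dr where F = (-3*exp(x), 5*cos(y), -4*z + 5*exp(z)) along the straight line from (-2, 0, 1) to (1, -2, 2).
-8*E - 6 - 5*sin(2) + 3*exp(-2) + 5*exp(2)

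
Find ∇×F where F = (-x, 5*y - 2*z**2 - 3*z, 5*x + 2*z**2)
(4*z + 3, -5, 0)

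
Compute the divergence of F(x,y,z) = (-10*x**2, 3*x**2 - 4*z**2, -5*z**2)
-20*x - 10*z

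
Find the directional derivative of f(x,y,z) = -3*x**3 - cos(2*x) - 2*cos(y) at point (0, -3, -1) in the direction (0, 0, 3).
0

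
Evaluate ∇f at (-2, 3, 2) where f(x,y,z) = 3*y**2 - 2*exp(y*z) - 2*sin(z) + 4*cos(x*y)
(12*sin(6), -4*exp(6) - 8*sin(6) + 18, -6*exp(6) - 2*cos(2))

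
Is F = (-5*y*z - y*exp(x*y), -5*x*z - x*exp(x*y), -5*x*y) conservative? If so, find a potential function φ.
Yes, F is conservative. φ = -5*x*y*z - exp(x*y)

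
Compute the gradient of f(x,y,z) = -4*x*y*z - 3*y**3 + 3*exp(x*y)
(y*(-4*z + 3*exp(x*y)), -4*x*z + 3*x*exp(x*y) - 9*y**2, -4*x*y)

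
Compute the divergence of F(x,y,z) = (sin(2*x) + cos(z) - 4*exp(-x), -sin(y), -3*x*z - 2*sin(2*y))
-3*x + 2*cos(2*x) - cos(y) + 4*exp(-x)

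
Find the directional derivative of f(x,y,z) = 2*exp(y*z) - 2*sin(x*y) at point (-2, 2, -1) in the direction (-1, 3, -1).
2*sqrt(11)*(8*exp(2)*cos(4) - 5)*exp(-2)/11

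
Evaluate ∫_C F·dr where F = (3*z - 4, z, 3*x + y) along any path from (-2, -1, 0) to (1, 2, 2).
-2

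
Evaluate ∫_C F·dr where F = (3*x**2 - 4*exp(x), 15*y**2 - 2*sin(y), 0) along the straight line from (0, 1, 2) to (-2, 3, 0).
2*cos(3) - 2*cos(1) - 4*exp(-2) + 126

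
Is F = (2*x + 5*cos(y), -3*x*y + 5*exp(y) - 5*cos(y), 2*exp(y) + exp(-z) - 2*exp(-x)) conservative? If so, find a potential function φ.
No, ∇×F = (2*exp(y), -2*exp(-x), -3*y + 5*sin(y)) ≠ 0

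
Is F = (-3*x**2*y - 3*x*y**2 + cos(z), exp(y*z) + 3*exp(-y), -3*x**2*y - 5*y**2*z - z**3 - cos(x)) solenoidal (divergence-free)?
No, ∇·F = -6*x*y - 8*y**2 - 3*z**2 + z*exp(y*z) - 3*exp(-y)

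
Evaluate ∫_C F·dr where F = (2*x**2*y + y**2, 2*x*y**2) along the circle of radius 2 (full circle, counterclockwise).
0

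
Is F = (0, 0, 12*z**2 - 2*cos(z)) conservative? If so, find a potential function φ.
Yes, F is conservative. φ = 4*z**3 - 2*sin(z)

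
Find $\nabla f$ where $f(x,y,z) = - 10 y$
(0, -10, 0)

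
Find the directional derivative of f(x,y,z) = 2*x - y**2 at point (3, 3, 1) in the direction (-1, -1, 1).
4*sqrt(3)/3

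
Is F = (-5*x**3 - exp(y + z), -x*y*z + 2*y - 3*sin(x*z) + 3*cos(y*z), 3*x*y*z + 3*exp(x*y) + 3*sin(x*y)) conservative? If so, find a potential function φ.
No, ∇×F = (x*y + 3*x*z + 3*x*exp(x*y) + 3*x*cos(x*y) + 3*x*cos(x*z) + 3*y*sin(y*z), -3*y*z - 3*y*exp(x*y) - 3*y*cos(x*y) - exp(y + z), -y*z - 3*z*cos(x*z) + exp(y + z)) ≠ 0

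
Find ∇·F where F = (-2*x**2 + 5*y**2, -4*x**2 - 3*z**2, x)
-4*x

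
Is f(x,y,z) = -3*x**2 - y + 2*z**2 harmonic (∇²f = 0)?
No, ∇²f = -2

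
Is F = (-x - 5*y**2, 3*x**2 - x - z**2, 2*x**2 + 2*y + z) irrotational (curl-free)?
No, ∇×F = (2*z + 2, -4*x, 6*x + 10*y - 1)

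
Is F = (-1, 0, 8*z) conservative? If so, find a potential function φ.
Yes, F is conservative. φ = -x + 4*z**2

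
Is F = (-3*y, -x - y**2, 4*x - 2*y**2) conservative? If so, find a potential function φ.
No, ∇×F = (-4*y, -4, 2) ≠ 0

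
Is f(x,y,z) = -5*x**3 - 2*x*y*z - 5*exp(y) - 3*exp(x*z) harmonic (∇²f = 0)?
No, ∇²f = -3*x**2*exp(x*z) - 30*x - 3*z**2*exp(x*z) - 5*exp(y)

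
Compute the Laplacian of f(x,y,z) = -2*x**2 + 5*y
-4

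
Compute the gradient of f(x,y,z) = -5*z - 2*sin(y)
(0, -2*cos(y), -5)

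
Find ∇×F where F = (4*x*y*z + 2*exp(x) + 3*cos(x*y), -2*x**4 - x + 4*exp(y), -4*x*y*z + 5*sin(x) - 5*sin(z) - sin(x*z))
(-4*x*z, 4*x*y + 4*y*z + z*cos(x*z) - 5*cos(x), -8*x**3 - 4*x*z + 3*x*sin(x*y) - 1)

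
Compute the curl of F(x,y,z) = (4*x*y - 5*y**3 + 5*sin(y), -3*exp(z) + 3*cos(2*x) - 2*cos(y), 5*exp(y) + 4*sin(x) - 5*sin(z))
(5*exp(y) + 3*exp(z), -4*cos(x), -4*x + 15*y**2 - 6*sin(2*x) - 5*cos(y))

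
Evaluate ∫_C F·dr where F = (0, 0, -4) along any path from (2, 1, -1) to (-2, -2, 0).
-4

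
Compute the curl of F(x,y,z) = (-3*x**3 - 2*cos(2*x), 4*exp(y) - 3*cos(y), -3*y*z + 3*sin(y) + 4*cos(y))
(-3*z - 4*sin(y) + 3*cos(y), 0, 0)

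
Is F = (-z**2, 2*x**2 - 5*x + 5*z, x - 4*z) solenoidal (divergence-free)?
No, ∇·F = -4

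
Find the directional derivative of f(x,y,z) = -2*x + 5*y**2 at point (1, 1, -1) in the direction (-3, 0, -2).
6*sqrt(13)/13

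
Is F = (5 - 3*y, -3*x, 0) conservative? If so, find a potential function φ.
Yes, F is conservative. φ = x*(5 - 3*y)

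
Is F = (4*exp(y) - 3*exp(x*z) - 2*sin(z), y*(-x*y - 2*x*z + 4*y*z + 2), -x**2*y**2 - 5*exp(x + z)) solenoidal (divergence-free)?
No, ∇·F = -2*x*y - 2*x*z + 8*y*z - 3*z*exp(x*z) - 5*exp(x + z) + 2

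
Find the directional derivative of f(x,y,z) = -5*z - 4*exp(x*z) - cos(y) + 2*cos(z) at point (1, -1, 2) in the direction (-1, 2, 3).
-sqrt(14)*(2*sin(1) + 6*sin(2) + 15 + 4*exp(2))/14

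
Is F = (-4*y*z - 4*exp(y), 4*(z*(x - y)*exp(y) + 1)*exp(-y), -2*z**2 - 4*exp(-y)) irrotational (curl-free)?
No, ∇×F = (-4*x + 4*y + 4*exp(-y), -4*y, 8*z + 4*exp(y))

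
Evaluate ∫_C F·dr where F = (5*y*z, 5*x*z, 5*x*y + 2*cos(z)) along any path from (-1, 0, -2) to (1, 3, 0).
2*sin(2)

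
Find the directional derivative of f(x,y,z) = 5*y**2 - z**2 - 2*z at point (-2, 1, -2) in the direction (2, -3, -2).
-2*sqrt(17)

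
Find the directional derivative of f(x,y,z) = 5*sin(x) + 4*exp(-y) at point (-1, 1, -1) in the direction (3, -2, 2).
sqrt(17)*(8 + 15*E*cos(1))*exp(-1)/17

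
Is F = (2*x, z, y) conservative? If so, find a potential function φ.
Yes, F is conservative. φ = x**2 + y*z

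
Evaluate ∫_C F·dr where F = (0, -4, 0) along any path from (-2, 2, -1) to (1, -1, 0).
12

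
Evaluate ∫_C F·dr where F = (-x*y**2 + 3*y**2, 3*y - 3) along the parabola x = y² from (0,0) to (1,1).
-1/3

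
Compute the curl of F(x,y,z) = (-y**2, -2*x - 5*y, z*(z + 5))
(0, 0, 2*y - 2)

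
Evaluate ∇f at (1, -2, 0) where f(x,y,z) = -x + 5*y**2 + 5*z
(-1, -20, 5)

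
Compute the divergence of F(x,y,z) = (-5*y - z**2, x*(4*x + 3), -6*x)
0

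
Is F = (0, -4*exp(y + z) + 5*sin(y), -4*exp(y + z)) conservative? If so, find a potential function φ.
Yes, F is conservative. φ = -4*exp(y + z) - 5*cos(y)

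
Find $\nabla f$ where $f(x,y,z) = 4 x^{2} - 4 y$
(8*x, -4, 0)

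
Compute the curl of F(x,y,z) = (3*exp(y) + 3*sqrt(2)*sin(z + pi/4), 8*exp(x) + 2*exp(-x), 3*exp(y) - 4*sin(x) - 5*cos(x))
(3*exp(y), -5*sin(x) + 4*cos(x) + 3*sqrt(2)*cos(z + pi/4), 8*exp(x) - 3*exp(y) - 2*exp(-x))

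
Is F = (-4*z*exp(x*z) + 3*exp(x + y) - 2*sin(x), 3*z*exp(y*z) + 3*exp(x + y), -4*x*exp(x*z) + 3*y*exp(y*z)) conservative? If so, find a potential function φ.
Yes, F is conservative. φ = -4*exp(x*z) + 3*exp(y*z) + 3*exp(x + y) + 2*cos(x)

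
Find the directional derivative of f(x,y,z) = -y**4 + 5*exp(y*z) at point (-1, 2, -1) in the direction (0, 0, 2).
10*exp(-2)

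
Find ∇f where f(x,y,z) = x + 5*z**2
(1, 0, 10*z)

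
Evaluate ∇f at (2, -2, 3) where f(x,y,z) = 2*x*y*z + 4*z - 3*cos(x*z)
(-12 + 9*sin(6), 12, -4 + 6*sin(6))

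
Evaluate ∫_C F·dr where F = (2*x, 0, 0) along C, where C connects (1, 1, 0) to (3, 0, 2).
8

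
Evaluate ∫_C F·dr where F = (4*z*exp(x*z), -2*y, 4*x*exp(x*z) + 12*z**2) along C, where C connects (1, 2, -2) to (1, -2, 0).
36 - 4*exp(-2)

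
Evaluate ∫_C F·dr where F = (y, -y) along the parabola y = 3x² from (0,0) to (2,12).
-64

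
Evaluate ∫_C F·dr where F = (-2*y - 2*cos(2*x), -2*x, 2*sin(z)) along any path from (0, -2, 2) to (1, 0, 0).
-2 - sin(2) + 2*cos(2)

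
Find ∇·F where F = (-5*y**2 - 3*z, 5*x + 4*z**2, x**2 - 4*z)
-4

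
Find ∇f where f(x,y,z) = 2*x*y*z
(2*y*z, 2*x*z, 2*x*y)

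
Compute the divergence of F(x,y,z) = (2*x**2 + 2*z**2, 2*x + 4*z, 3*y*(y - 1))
4*x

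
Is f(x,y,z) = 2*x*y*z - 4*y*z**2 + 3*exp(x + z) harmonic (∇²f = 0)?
No, ∇²f = -8*y + 6*exp(x + z)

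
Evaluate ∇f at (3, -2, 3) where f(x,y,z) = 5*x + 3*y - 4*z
(5, 3, -4)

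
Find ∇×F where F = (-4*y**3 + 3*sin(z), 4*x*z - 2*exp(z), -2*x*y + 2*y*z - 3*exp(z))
(-6*x + 2*z + 2*exp(z), 2*y + 3*cos(z), 12*y**2 + 4*z)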